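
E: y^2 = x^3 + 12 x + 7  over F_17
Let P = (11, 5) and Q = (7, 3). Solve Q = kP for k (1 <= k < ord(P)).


Enumerate multiples of P until we hit Q = (7, 3):
  1P = (11, 5)
  2P = (3, 6)
  3P = (7, 3)
Match found at i = 3.

k = 3


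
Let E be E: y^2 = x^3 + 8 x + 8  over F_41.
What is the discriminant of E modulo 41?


4 a^3 + 27 b^2 = 4*8^3 + 27*8^2 = 2048 + 1728 = 3776
Delta = -16 * (3776) = -60416
Delta mod 41 = 18

Delta = 18 (mod 41)


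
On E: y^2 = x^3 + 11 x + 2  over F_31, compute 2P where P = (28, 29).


Doubling: s = (3 x1^2 + a) / (2 y1)
s = (3*28^2 + 11) / (2*29) mod 31 = 6
x3 = s^2 - 2 x1 mod 31 = 6^2 - 2*28 = 11
y3 = s (x1 - x3) - y1 mod 31 = 6 * (28 - 11) - 29 = 11

2P = (11, 11)


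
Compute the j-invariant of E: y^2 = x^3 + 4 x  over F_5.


Delta = -16(4 a^3 + 27 b^2) mod 5 = 4
-1728 * (4 a)^3 = -1728 * (4*4)^3 mod 5 = 2
j = 2 * 4^(-1) mod 5 = 3

j = 3 (mod 5)


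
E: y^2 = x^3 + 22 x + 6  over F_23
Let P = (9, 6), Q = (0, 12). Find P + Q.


P != Q, so use the chord formula.
s = (y2 - y1) / (x2 - x1) = (6) / (14) mod 23 = 7
x3 = s^2 - x1 - x2 mod 23 = 7^2 - 9 - 0 = 17
y3 = s (x1 - x3) - y1 mod 23 = 7 * (9 - 17) - 6 = 7

P + Q = (17, 7)


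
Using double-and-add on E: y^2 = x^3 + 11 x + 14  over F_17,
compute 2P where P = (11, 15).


k = 2 = 10_2 (binary, LSB first: 01)
Double-and-add from P = (11, 15):
  bit 0 = 0: acc unchanged = O
  bit 1 = 1: acc = O + (12, 2) = (12, 2)

2P = (12, 2)


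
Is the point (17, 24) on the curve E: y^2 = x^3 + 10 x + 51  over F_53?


Check whether y^2 = x^3 + 10 x + 51 (mod 53) for (x, y) = (17, 24).
LHS: y^2 = 24^2 mod 53 = 46
RHS: x^3 + 10 x + 51 = 17^3 + 10*17 + 51 mod 53 = 46
LHS = RHS

Yes, on the curve


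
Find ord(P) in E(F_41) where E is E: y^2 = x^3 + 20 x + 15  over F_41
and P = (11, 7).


Compute successive multiples of P until we hit O:
  1P = (11, 7)
  2P = (20, 25)
  3P = (14, 28)
  4P = (24, 25)
  5P = (38, 25)
  6P = (38, 16)
  7P = (24, 16)
  8P = (14, 13)
  ... (continuing to 11P)
  11P = O

ord(P) = 11


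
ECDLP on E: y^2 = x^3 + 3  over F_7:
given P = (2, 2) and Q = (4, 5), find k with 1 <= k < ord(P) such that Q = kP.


Enumerate multiples of P until we hit Q = (4, 5):
  1P = (2, 2)
  2P = (5, 3)
  3P = (4, 2)
  4P = (1, 5)
  5P = (6, 3)
  6P = (3, 3)
  7P = (3, 4)
  8P = (6, 4)
  9P = (1, 2)
  10P = (4, 5)
Match found at i = 10.

k = 10


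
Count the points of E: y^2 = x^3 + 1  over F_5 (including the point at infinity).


For each x in F_5, count y with y^2 = x^3 + 0 x + 1 mod 5:
  x = 0: RHS = 1, y in [1, 4]  -> 2 point(s)
  x = 2: RHS = 4, y in [2, 3]  -> 2 point(s)
  x = 4: RHS = 0, y in [0]  -> 1 point(s)
Affine points: 5. Add the point at infinity: total = 6.

#E(F_5) = 6


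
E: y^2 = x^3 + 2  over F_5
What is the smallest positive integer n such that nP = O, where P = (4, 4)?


Compute successive multiples of P until we hit O:
  1P = (4, 4)
  2P = (3, 2)
  3P = (2, 0)
  4P = (3, 3)
  5P = (4, 1)
  6P = O

ord(P) = 6


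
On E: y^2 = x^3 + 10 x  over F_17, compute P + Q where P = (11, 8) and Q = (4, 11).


P != Q, so use the chord formula.
s = (y2 - y1) / (x2 - x1) = (3) / (10) mod 17 = 2
x3 = s^2 - x1 - x2 mod 17 = 2^2 - 11 - 4 = 6
y3 = s (x1 - x3) - y1 mod 17 = 2 * (11 - 6) - 8 = 2

P + Q = (6, 2)


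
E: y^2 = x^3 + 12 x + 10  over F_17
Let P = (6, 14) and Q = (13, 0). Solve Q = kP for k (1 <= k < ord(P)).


Enumerate multiples of P until we hit Q = (13, 0):
  1P = (6, 14)
  2P = (14, 10)
  3P = (10, 5)
  4P = (5, 5)
  5P = (2, 5)
  6P = (13, 0)
Match found at i = 6.

k = 6


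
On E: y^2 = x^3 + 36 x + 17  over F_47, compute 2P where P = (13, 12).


Doubling: s = (3 x1^2 + a) / (2 y1)
s = (3*13^2 + 36) / (2*12) mod 47 = 5
x3 = s^2 - 2 x1 mod 47 = 5^2 - 2*13 = 46
y3 = s (x1 - x3) - y1 mod 47 = 5 * (13 - 46) - 12 = 11

2P = (46, 11)


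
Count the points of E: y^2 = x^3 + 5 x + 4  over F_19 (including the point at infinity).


For each x in F_19, count y with y^2 = x^3 + 5 x + 4 mod 19:
  x = 0: RHS = 4, y in [2, 17]  -> 2 point(s)
  x = 8: RHS = 5, y in [9, 10]  -> 2 point(s)
  x = 10: RHS = 9, y in [3, 16]  -> 2 point(s)
  x = 12: RHS = 6, y in [5, 14]  -> 2 point(s)
  x = 13: RHS = 5, y in [9, 10]  -> 2 point(s)
  x = 14: RHS = 6, y in [5, 14]  -> 2 point(s)
  x = 16: RHS = 0, y in [0]  -> 1 point(s)
  x = 17: RHS = 5, y in [9, 10]  -> 2 point(s)
  x = 18: RHS = 17, y in [6, 13]  -> 2 point(s)
Affine points: 17. Add the point at infinity: total = 18.

#E(F_19) = 18


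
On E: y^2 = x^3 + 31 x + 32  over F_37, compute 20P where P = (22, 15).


k = 20 = 10100_2 (binary, LSB first: 00101)
Double-and-add from P = (22, 15):
  bit 0 = 0: acc unchanged = O
  bit 1 = 0: acc unchanged = O
  bit 2 = 1: acc = O + (10, 11) = (10, 11)
  bit 3 = 0: acc unchanged = (10, 11)
  bit 4 = 1: acc = (10, 11) + (35, 31) = (3, 2)

20P = (3, 2)


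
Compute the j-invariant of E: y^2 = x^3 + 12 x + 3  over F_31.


Delta = -16(4 a^3 + 27 b^2) mod 31 = 3
-1728 * (4 a)^3 = -1728 * (4*12)^3 mod 31 = 27
j = 27 * 3^(-1) mod 31 = 9

j = 9 (mod 31)


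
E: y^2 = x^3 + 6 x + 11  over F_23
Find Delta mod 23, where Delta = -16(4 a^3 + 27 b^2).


4 a^3 + 27 b^2 = 4*6^3 + 27*11^2 = 864 + 3267 = 4131
Delta = -16 * (4131) = -66096
Delta mod 23 = 6

Delta = 6 (mod 23)


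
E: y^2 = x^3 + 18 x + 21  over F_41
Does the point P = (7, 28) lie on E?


Check whether y^2 = x^3 + 18 x + 21 (mod 41) for (x, y) = (7, 28).
LHS: y^2 = 28^2 mod 41 = 5
RHS: x^3 + 18 x + 21 = 7^3 + 18*7 + 21 mod 41 = 39
LHS != RHS

No, not on the curve


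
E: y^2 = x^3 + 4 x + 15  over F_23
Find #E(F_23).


For each x in F_23, count y with y^2 = x^3 + 4 x + 15 mod 23:
  x = 2: RHS = 8, y in [10, 13]  -> 2 point(s)
  x = 3: RHS = 8, y in [10, 13]  -> 2 point(s)
  x = 4: RHS = 3, y in [7, 16]  -> 2 point(s)
  x = 6: RHS = 2, y in [5, 18]  -> 2 point(s)
  x = 7: RHS = 18, y in [8, 15]  -> 2 point(s)
  x = 14: RHS = 9, y in [3, 20]  -> 2 point(s)
  x = 15: RHS = 0, y in [0]  -> 1 point(s)
  x = 16: RHS = 12, y in [9, 14]  -> 2 point(s)
  x = 18: RHS = 8, y in [10, 13]  -> 2 point(s)
  x = 19: RHS = 4, y in [2, 21]  -> 2 point(s)
Affine points: 19. Add the point at infinity: total = 20.

#E(F_23) = 20


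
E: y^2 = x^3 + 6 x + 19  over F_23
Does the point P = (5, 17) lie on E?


Check whether y^2 = x^3 + 6 x + 19 (mod 23) for (x, y) = (5, 17).
LHS: y^2 = 17^2 mod 23 = 13
RHS: x^3 + 6 x + 19 = 5^3 + 6*5 + 19 mod 23 = 13
LHS = RHS

Yes, on the curve


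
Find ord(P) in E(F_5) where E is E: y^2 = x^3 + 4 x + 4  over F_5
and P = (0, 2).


Compute successive multiples of P until we hit O:
  1P = (0, 2)
  2P = (1, 2)
  3P = (4, 3)
  4P = (2, 0)
  5P = (4, 2)
  6P = (1, 3)
  7P = (0, 3)
  8P = O

ord(P) = 8


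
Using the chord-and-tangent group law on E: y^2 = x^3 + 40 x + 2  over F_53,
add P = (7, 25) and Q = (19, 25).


P != Q, so use the chord formula.
s = (y2 - y1) / (x2 - x1) = (0) / (12) mod 53 = 0
x3 = s^2 - x1 - x2 mod 53 = 0^2 - 7 - 19 = 27
y3 = s (x1 - x3) - y1 mod 53 = 0 * (7 - 27) - 25 = 28

P + Q = (27, 28)


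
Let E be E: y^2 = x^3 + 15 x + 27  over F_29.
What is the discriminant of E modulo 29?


4 a^3 + 27 b^2 = 4*15^3 + 27*27^2 = 13500 + 19683 = 33183
Delta = -16 * (33183) = -530928
Delta mod 29 = 4

Delta = 4 (mod 29)


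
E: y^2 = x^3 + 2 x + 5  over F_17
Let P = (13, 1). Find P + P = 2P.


Doubling: s = (3 x1^2 + a) / (2 y1)
s = (3*13^2 + 2) / (2*1) mod 17 = 8
x3 = s^2 - 2 x1 mod 17 = 8^2 - 2*13 = 4
y3 = s (x1 - x3) - y1 mod 17 = 8 * (13 - 4) - 1 = 3

2P = (4, 3)


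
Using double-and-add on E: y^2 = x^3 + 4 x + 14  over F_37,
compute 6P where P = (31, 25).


k = 6 = 110_2 (binary, LSB first: 011)
Double-and-add from P = (31, 25):
  bit 0 = 0: acc unchanged = O
  bit 1 = 1: acc = O + (5, 14) = (5, 14)
  bit 2 = 1: acc = (5, 14) + (20, 19) = (8, 22)

6P = (8, 22)


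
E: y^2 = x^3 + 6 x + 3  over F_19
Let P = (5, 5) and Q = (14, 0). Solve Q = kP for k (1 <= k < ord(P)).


Enumerate multiples of P until we hit Q = (14, 0):
  1P = (5, 5)
  2P = (14, 0)
Match found at i = 2.

k = 2


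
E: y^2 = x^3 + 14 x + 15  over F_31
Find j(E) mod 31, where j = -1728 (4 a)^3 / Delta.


Delta = -16(4 a^3 + 27 b^2) mod 31 = 15
-1728 * (4 a)^3 = -1728 * (4*14)^3 mod 31 = 8
j = 8 * 15^(-1) mod 31 = 15

j = 15 (mod 31)


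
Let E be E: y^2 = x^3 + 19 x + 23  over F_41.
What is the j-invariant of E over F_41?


Delta = -16(4 a^3 + 27 b^2) mod 41 = 17
-1728 * (4 a)^3 = -1728 * (4*19)^3 mod 41 = 25
j = 25 * 17^(-1) mod 41 = 28

j = 28 (mod 41)


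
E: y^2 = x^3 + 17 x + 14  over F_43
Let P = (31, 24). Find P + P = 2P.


Doubling: s = (3 x1^2 + a) / (2 y1)
s = (3*31^2 + 17) / (2*24) mod 43 = 21
x3 = s^2 - 2 x1 mod 43 = 21^2 - 2*31 = 35
y3 = s (x1 - x3) - y1 mod 43 = 21 * (31 - 35) - 24 = 21

2P = (35, 21)


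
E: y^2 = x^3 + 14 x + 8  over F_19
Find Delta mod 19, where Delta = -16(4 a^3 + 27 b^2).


4 a^3 + 27 b^2 = 4*14^3 + 27*8^2 = 10976 + 1728 = 12704
Delta = -16 * (12704) = -203264
Delta mod 19 = 17

Delta = 17 (mod 19)


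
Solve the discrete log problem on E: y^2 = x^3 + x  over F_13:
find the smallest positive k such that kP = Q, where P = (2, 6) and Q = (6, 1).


Enumerate multiples of P until we hit Q = (6, 1):
  1P = (2, 6)
  2P = (9, 7)
  3P = (6, 12)
  4P = (4, 4)
  5P = (8, 0)
  6P = (4, 9)
  7P = (6, 1)
Match found at i = 7.

k = 7


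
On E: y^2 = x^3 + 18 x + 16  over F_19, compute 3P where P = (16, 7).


k = 3 = 11_2 (binary, LSB first: 11)
Double-and-add from P = (16, 7):
  bit 0 = 1: acc = O + (16, 7) = (16, 7)
  bit 1 = 1: acc = (16, 7) + (11, 5) = (18, 15)

3P = (18, 15)


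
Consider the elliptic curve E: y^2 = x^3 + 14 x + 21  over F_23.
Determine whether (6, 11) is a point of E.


Check whether y^2 = x^3 + 14 x + 21 (mod 23) for (x, y) = (6, 11).
LHS: y^2 = 11^2 mod 23 = 6
RHS: x^3 + 14 x + 21 = 6^3 + 14*6 + 21 mod 23 = 22
LHS != RHS

No, not on the curve


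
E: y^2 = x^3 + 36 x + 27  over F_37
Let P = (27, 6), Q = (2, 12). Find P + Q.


P != Q, so use the chord formula.
s = (y2 - y1) / (x2 - x1) = (6) / (12) mod 37 = 19
x3 = s^2 - x1 - x2 mod 37 = 19^2 - 27 - 2 = 36
y3 = s (x1 - x3) - y1 mod 37 = 19 * (27 - 36) - 6 = 8

P + Q = (36, 8)


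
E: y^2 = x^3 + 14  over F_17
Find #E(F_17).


For each x in F_17, count y with y^2 = x^3 + 0 x + 14 mod 17:
  x = 1: RHS = 15, y in [7, 10]  -> 2 point(s)
  x = 6: RHS = 9, y in [3, 14]  -> 2 point(s)
  x = 7: RHS = 0, y in [0]  -> 1 point(s)
  x = 8: RHS = 16, y in [4, 13]  -> 2 point(s)
  x = 11: RHS = 2, y in [6, 11]  -> 2 point(s)
  x = 12: RHS = 8, y in [5, 12]  -> 2 point(s)
  x = 13: RHS = 1, y in [1, 16]  -> 2 point(s)
  x = 14: RHS = 4, y in [2, 15]  -> 2 point(s)
  x = 16: RHS = 13, y in [8, 9]  -> 2 point(s)
Affine points: 17. Add the point at infinity: total = 18.

#E(F_17) = 18


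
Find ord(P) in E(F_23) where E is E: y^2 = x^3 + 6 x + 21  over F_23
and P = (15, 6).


Compute successive multiples of P until we hit O:
  1P = (15, 6)
  2P = (18, 2)
  3P = (2, 15)
  4P = (19, 18)
  5P = (21, 22)
  6P = (12, 2)
  7P = (8, 11)
  8P = (16, 21)
  ... (continuing to 18P)
  18P = O

ord(P) = 18


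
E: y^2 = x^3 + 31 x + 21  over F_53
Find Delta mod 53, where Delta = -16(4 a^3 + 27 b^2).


4 a^3 + 27 b^2 = 4*31^3 + 27*21^2 = 119164 + 11907 = 131071
Delta = -16 * (131071) = -2097136
Delta mod 53 = 21

Delta = 21 (mod 53)


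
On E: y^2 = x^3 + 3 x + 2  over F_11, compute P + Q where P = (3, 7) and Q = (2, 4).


P != Q, so use the chord formula.
s = (y2 - y1) / (x2 - x1) = (8) / (10) mod 11 = 3
x3 = s^2 - x1 - x2 mod 11 = 3^2 - 3 - 2 = 4
y3 = s (x1 - x3) - y1 mod 11 = 3 * (3 - 4) - 7 = 1

P + Q = (4, 1)


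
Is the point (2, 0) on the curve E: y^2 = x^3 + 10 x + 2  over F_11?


Check whether y^2 = x^3 + 10 x + 2 (mod 11) for (x, y) = (2, 0).
LHS: y^2 = 0^2 mod 11 = 0
RHS: x^3 + 10 x + 2 = 2^3 + 10*2 + 2 mod 11 = 8
LHS != RHS

No, not on the curve


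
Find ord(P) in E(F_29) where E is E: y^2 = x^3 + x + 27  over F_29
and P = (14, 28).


Compute successive multiples of P until we hit O:
  1P = (14, 28)
  2P = (14, 1)
  3P = O

ord(P) = 3


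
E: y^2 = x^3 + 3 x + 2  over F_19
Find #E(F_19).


For each x in F_19, count y with y^2 = x^3 + 3 x + 2 mod 19:
  x = 1: RHS = 6, y in [5, 14]  -> 2 point(s)
  x = 2: RHS = 16, y in [4, 15]  -> 2 point(s)
  x = 3: RHS = 0, y in [0]  -> 1 point(s)
  x = 5: RHS = 9, y in [3, 16]  -> 2 point(s)
  x = 7: RHS = 5, y in [9, 10]  -> 2 point(s)
  x = 8: RHS = 6, y in [5, 14]  -> 2 point(s)
  x = 9: RHS = 17, y in [6, 13]  -> 2 point(s)
  x = 10: RHS = 6, y in [5, 14]  -> 2 point(s)
  x = 11: RHS = 17, y in [6, 13]  -> 2 point(s)
  x = 16: RHS = 4, y in [2, 17]  -> 2 point(s)
  x = 17: RHS = 7, y in [8, 11]  -> 2 point(s)
  x = 18: RHS = 17, y in [6, 13]  -> 2 point(s)
Affine points: 23. Add the point at infinity: total = 24.

#E(F_19) = 24


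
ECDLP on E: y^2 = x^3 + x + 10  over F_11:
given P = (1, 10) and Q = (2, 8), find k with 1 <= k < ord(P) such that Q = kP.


Enumerate multiples of P until we hit Q = (2, 8):
  1P = (1, 10)
  2P = (2, 3)
  3P = (2, 8)
Match found at i = 3.

k = 3


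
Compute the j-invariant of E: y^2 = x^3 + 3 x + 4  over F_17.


Delta = -16(4 a^3 + 27 b^2) mod 17 = 13
-1728 * (4 a)^3 = -1728 * (4*3)^3 mod 17 = 15
j = 15 * 13^(-1) mod 17 = 9

j = 9 (mod 17)


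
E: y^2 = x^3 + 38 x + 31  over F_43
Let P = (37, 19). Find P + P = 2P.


Doubling: s = (3 x1^2 + a) / (2 y1)
s = (3*37^2 + 38) / (2*19) mod 43 = 31
x3 = s^2 - 2 x1 mod 43 = 31^2 - 2*37 = 27
y3 = s (x1 - x3) - y1 mod 43 = 31 * (37 - 27) - 19 = 33

2P = (27, 33)


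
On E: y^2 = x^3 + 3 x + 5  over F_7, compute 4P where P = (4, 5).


k = 4 = 100_2 (binary, LSB first: 001)
Double-and-add from P = (4, 5):
  bit 0 = 0: acc unchanged = O
  bit 1 = 0: acc unchanged = O
  bit 2 = 1: acc = O + (6, 1) = (6, 1)

4P = (6, 1)


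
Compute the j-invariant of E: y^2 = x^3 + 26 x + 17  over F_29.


Delta = -16(4 a^3 + 27 b^2) mod 29 = 14
-1728 * (4 a)^3 = -1728 * (4*26)^3 mod 29 = 28
j = 28 * 14^(-1) mod 29 = 2

j = 2 (mod 29)


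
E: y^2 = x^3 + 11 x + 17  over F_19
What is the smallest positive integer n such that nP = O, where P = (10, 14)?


Compute successive multiples of P until we hit O:
  1P = (10, 14)
  2P = (5, 11)
  3P = (15, 2)
  4P = (18, 9)
  5P = (0, 13)
  6P = (13, 18)
  7P = (2, 3)
  8P = (8, 3)
  ... (continuing to 28P)
  28P = O

ord(P) = 28


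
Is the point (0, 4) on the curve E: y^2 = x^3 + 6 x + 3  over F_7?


Check whether y^2 = x^3 + 6 x + 3 (mod 7) for (x, y) = (0, 4).
LHS: y^2 = 4^2 mod 7 = 2
RHS: x^3 + 6 x + 3 = 0^3 + 6*0 + 3 mod 7 = 3
LHS != RHS

No, not on the curve


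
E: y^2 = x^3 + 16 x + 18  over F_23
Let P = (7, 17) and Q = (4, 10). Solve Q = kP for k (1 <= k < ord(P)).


Enumerate multiples of P until we hit Q = (4, 10):
  1P = (7, 17)
  2P = (2, 9)
  3P = (0, 8)
  4P = (20, 9)
  5P = (4, 13)
  6P = (1, 14)
  7P = (21, 22)
  8P = (22, 22)
  9P = (12, 12)
  10P = (5, 4)
  11P = (13, 13)
  12P = (6, 13)
  13P = (3, 22)
  14P = (16, 0)
  15P = (3, 1)
  16P = (6, 10)
  17P = (13, 10)
  18P = (5, 19)
  19P = (12, 11)
  20P = (22, 1)
  21P = (21, 1)
  22P = (1, 9)
  23P = (4, 10)
Match found at i = 23.

k = 23


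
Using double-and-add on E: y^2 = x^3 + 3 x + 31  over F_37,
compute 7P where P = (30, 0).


k = 7 = 111_2 (binary, LSB first: 111)
Double-and-add from P = (30, 0):
  bit 0 = 1: acc = O + (30, 0) = (30, 0)
  bit 1 = 1: acc = (30, 0) + O = (30, 0)
  bit 2 = 1: acc = (30, 0) + O = (30, 0)

7P = (30, 0)


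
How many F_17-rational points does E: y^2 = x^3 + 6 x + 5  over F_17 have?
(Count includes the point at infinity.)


For each x in F_17, count y with y^2 = x^3 + 6 x + 5 mod 17:
  x = 2: RHS = 8, y in [5, 12]  -> 2 point(s)
  x = 3: RHS = 16, y in [4, 13]  -> 2 point(s)
  x = 4: RHS = 8, y in [5, 12]  -> 2 point(s)
  x = 6: RHS = 2, y in [6, 11]  -> 2 point(s)
  x = 7: RHS = 16, y in [4, 13]  -> 2 point(s)
  x = 8: RHS = 4, y in [2, 15]  -> 2 point(s)
  x = 11: RHS = 8, y in [5, 12]  -> 2 point(s)
  x = 13: RHS = 2, y in [6, 11]  -> 2 point(s)
  x = 15: RHS = 2, y in [6, 11]  -> 2 point(s)
  x = 16: RHS = 15, y in [7, 10]  -> 2 point(s)
Affine points: 20. Add the point at infinity: total = 21.

#E(F_17) = 21


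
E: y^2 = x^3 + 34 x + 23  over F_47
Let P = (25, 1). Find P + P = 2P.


Doubling: s = (3 x1^2 + a) / (2 y1)
s = (3*25^2 + 34) / (2*1) mod 47 = 38
x3 = s^2 - 2 x1 mod 47 = 38^2 - 2*25 = 31
y3 = s (x1 - x3) - y1 mod 47 = 38 * (25 - 31) - 1 = 6

2P = (31, 6)


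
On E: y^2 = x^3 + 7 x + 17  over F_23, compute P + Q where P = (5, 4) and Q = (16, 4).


P != Q, so use the chord formula.
s = (y2 - y1) / (x2 - x1) = (0) / (11) mod 23 = 0
x3 = s^2 - x1 - x2 mod 23 = 0^2 - 5 - 16 = 2
y3 = s (x1 - x3) - y1 mod 23 = 0 * (5 - 2) - 4 = 19

P + Q = (2, 19)


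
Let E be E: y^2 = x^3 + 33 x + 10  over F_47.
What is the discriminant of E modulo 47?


4 a^3 + 27 b^2 = 4*33^3 + 27*10^2 = 143748 + 2700 = 146448
Delta = -16 * (146448) = -2343168
Delta mod 47 = 17

Delta = 17 (mod 47)


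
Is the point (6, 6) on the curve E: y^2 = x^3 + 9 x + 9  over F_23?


Check whether y^2 = x^3 + 9 x + 9 (mod 23) for (x, y) = (6, 6).
LHS: y^2 = 6^2 mod 23 = 13
RHS: x^3 + 9 x + 9 = 6^3 + 9*6 + 9 mod 23 = 3
LHS != RHS

No, not on the curve


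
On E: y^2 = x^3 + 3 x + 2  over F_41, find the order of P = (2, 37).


Compute successive multiples of P until we hit O:
  1P = (2, 37)
  2P = (4, 18)
  3P = (33, 32)
  4P = (37, 7)
  5P = (27, 2)
  6P = (32, 5)
  7P = (28, 29)
  8P = (6, 21)
  ... (continuing to 42P)
  42P = O

ord(P) = 42


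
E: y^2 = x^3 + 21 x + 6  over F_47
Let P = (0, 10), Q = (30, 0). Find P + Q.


P != Q, so use the chord formula.
s = (y2 - y1) / (x2 - x1) = (37) / (30) mod 47 = 31
x3 = s^2 - x1 - x2 mod 47 = 31^2 - 0 - 30 = 38
y3 = s (x1 - x3) - y1 mod 47 = 31 * (0 - 38) - 10 = 34

P + Q = (38, 34)


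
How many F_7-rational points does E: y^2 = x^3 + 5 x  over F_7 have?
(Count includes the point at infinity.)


For each x in F_7, count y with y^2 = x^3 + 5 x + 0 mod 7:
  x = 0: RHS = 0, y in [0]  -> 1 point(s)
  x = 2: RHS = 4, y in [2, 5]  -> 2 point(s)
  x = 3: RHS = 0, y in [0]  -> 1 point(s)
  x = 4: RHS = 0, y in [0]  -> 1 point(s)
  x = 6: RHS = 1, y in [1, 6]  -> 2 point(s)
Affine points: 7. Add the point at infinity: total = 8.

#E(F_7) = 8


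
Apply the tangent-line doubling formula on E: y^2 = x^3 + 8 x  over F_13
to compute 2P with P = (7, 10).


Doubling: s = (3 x1^2 + a) / (2 y1)
s = (3*7^2 + 8) / (2*10) mod 13 = 11
x3 = s^2 - 2 x1 mod 13 = 11^2 - 2*7 = 3
y3 = s (x1 - x3) - y1 mod 13 = 11 * (7 - 3) - 10 = 8

2P = (3, 8)


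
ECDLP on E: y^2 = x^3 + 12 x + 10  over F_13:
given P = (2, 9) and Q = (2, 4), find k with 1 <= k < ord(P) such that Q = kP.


Enumerate multiples of P until we hit Q = (2, 4):
  1P = (2, 9)
  2P = (5, 0)
  3P = (2, 4)
Match found at i = 3.

k = 3


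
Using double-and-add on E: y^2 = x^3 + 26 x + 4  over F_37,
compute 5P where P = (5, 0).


k = 5 = 101_2 (binary, LSB first: 101)
Double-and-add from P = (5, 0):
  bit 0 = 1: acc = O + (5, 0) = (5, 0)
  bit 1 = 0: acc unchanged = (5, 0)
  bit 2 = 1: acc = (5, 0) + O = (5, 0)

5P = (5, 0)


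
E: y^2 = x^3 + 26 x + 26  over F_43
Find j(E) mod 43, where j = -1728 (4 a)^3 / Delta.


Delta = -16(4 a^3 + 27 b^2) mod 43 = 40
-1728 * (4 a)^3 = -1728 * (4*26)^3 mod 43 = 42
j = 42 * 40^(-1) mod 43 = 29

j = 29 (mod 43)


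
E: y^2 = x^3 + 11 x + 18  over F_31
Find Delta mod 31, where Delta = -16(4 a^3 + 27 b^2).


4 a^3 + 27 b^2 = 4*11^3 + 27*18^2 = 5324 + 8748 = 14072
Delta = -16 * (14072) = -225152
Delta mod 31 = 1

Delta = 1 (mod 31)


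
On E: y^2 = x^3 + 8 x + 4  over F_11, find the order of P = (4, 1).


Compute successive multiples of P until we hit O:
  1P = (4, 1)
  2P = (6, 9)
  3P = (6, 2)
  4P = (4, 10)
  5P = O

ord(P) = 5


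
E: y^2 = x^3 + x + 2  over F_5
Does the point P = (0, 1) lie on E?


Check whether y^2 = x^3 + 1 x + 2 (mod 5) for (x, y) = (0, 1).
LHS: y^2 = 1^2 mod 5 = 1
RHS: x^3 + 1 x + 2 = 0^3 + 1*0 + 2 mod 5 = 2
LHS != RHS

No, not on the curve


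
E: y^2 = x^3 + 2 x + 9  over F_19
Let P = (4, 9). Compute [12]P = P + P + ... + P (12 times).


k = 12 = 1100_2 (binary, LSB first: 0011)
Double-and-add from P = (4, 9):
  bit 0 = 0: acc unchanged = O
  bit 1 = 0: acc unchanged = O
  bit 2 = 1: acc = O + (5, 7) = (5, 7)
  bit 3 = 1: acc = (5, 7) + (6, 16) = (13, 16)

12P = (13, 16)


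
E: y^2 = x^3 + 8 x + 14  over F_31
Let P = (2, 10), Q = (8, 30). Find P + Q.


P != Q, so use the chord formula.
s = (y2 - y1) / (x2 - x1) = (20) / (6) mod 31 = 24
x3 = s^2 - x1 - x2 mod 31 = 24^2 - 2 - 8 = 8
y3 = s (x1 - x3) - y1 mod 31 = 24 * (2 - 8) - 10 = 1

P + Q = (8, 1)


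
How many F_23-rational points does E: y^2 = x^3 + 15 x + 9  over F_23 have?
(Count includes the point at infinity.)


For each x in F_23, count y with y^2 = x^3 + 15 x + 9 mod 23:
  x = 0: RHS = 9, y in [3, 20]  -> 2 point(s)
  x = 1: RHS = 2, y in [5, 18]  -> 2 point(s)
  x = 2: RHS = 1, y in [1, 22]  -> 2 point(s)
  x = 3: RHS = 12, y in [9, 14]  -> 2 point(s)
  x = 4: RHS = 18, y in [8, 15]  -> 2 point(s)
  x = 5: RHS = 2, y in [5, 18]  -> 2 point(s)
  x = 6: RHS = 16, y in [4, 19]  -> 2 point(s)
  x = 10: RHS = 9, y in [3, 20]  -> 2 point(s)
  x = 12: RHS = 8, y in [10, 13]  -> 2 point(s)
  x = 13: RHS = 9, y in [3, 20]  -> 2 point(s)
  x = 17: RHS = 2, y in [5, 18]  -> 2 point(s)
  x = 18: RHS = 16, y in [4, 19]  -> 2 point(s)
  x = 19: RHS = 0, y in [0]  -> 1 point(s)
  x = 20: RHS = 6, y in [11, 12]  -> 2 point(s)
  x = 22: RHS = 16, y in [4, 19]  -> 2 point(s)
Affine points: 29. Add the point at infinity: total = 30.

#E(F_23) = 30


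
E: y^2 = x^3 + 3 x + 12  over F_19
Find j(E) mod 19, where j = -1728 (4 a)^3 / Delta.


Delta = -16(4 a^3 + 27 b^2) mod 19 = 18
-1728 * (4 a)^3 = -1728 * (4*3)^3 mod 19 = 18
j = 18 * 18^(-1) mod 19 = 1

j = 1 (mod 19)


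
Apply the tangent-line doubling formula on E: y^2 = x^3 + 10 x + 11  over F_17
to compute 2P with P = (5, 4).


Doubling: s = (3 x1^2 + a) / (2 y1)
s = (3*5^2 + 10) / (2*4) mod 17 = 0
x3 = s^2 - 2 x1 mod 17 = 0^2 - 2*5 = 7
y3 = s (x1 - x3) - y1 mod 17 = 0 * (5 - 7) - 4 = 13

2P = (7, 13)


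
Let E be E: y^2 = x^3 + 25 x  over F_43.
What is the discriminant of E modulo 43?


4 a^3 + 27 b^2 = 4*25^3 + 27*0^2 = 62500 + 0 = 62500
Delta = -16 * (62500) = -1000000
Delta mod 43 = 8

Delta = 8 (mod 43)


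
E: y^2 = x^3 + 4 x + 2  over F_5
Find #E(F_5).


For each x in F_5, count y with y^2 = x^3 + 4 x + 2 mod 5:
  x = 3: RHS = 1, y in [1, 4]  -> 2 point(s)
Affine points: 2. Add the point at infinity: total = 3.

#E(F_5) = 3


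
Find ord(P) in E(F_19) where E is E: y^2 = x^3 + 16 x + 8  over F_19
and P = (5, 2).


Compute successive multiples of P until we hit O:
  1P = (5, 2)
  2P = (10, 3)
  3P = (1, 14)
  4P = (3, 11)
  5P = (17, 14)
  6P = (17, 5)
  7P = (3, 8)
  8P = (1, 5)
  ... (continuing to 11P)
  11P = O

ord(P) = 11


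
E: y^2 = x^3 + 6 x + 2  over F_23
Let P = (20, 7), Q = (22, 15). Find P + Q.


P != Q, so use the chord formula.
s = (y2 - y1) / (x2 - x1) = (8) / (2) mod 23 = 4
x3 = s^2 - x1 - x2 mod 23 = 4^2 - 20 - 22 = 20
y3 = s (x1 - x3) - y1 mod 23 = 4 * (20 - 20) - 7 = 16

P + Q = (20, 16)


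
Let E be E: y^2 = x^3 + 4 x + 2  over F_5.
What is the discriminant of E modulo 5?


4 a^3 + 27 b^2 = 4*4^3 + 27*2^2 = 256 + 108 = 364
Delta = -16 * (364) = -5824
Delta mod 5 = 1

Delta = 1 (mod 5)


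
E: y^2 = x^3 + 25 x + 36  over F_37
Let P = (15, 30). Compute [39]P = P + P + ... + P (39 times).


k = 39 = 100111_2 (binary, LSB first: 111001)
Double-and-add from P = (15, 30):
  bit 0 = 1: acc = O + (15, 30) = (15, 30)
  bit 1 = 1: acc = (15, 30) + (28, 28) = (3, 8)
  bit 2 = 1: acc = (3, 8) + (9, 18) = (36, 11)
  bit 3 = 0: acc unchanged = (36, 11)
  bit 4 = 0: acc unchanged = (36, 11)
  bit 5 = 1: acc = (36, 11) + (7, 31) = (28, 9)

39P = (28, 9)


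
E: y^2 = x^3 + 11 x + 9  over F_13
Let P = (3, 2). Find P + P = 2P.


Doubling: s = (3 x1^2 + a) / (2 y1)
s = (3*3^2 + 11) / (2*2) mod 13 = 3
x3 = s^2 - 2 x1 mod 13 = 3^2 - 2*3 = 3
y3 = s (x1 - x3) - y1 mod 13 = 3 * (3 - 3) - 2 = 11

2P = (3, 11)


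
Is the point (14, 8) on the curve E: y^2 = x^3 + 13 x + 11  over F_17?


Check whether y^2 = x^3 + 13 x + 11 (mod 17) for (x, y) = (14, 8).
LHS: y^2 = 8^2 mod 17 = 13
RHS: x^3 + 13 x + 11 = 14^3 + 13*14 + 11 mod 17 = 13
LHS = RHS

Yes, on the curve


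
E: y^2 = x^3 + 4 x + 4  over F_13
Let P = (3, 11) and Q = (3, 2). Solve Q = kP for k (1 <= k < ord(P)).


Enumerate multiples of P until we hit Q = (3, 2):
  1P = (3, 11)
  2P = (11, 12)
  3P = (11, 1)
  4P = (3, 2)
Match found at i = 4.

k = 4


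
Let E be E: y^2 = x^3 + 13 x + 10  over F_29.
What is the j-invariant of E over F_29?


Delta = -16(4 a^3 + 27 b^2) mod 29 = 23
-1728 * (4 a)^3 = -1728 * (4*13)^3 mod 29 = 18
j = 18 * 23^(-1) mod 29 = 26

j = 26 (mod 29)


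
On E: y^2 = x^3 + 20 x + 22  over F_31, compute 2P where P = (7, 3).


k = 2 = 10_2 (binary, LSB first: 01)
Double-and-add from P = (7, 3):
  bit 0 = 0: acc unchanged = O
  bit 1 = 1: acc = O + (21, 0) = (21, 0)

2P = (21, 0)


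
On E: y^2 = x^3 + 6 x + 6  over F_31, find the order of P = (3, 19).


Compute successive multiples of P until we hit O:
  1P = (3, 19)
  2P = (8, 15)
  3P = (7, 9)
  4P = (4, 30)
  5P = (21, 0)
  6P = (4, 1)
  7P = (7, 22)
  8P = (8, 16)
  ... (continuing to 10P)
  10P = O

ord(P) = 10


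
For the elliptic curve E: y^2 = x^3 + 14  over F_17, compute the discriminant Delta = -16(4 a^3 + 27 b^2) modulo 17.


4 a^3 + 27 b^2 = 4*0^3 + 27*14^2 = 0 + 5292 = 5292
Delta = -16 * (5292) = -84672
Delta mod 17 = 5

Delta = 5 (mod 17)


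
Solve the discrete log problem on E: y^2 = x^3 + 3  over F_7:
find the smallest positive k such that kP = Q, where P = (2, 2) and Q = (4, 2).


Enumerate multiples of P until we hit Q = (4, 2):
  1P = (2, 2)
  2P = (5, 3)
  3P = (4, 2)
Match found at i = 3.

k = 3


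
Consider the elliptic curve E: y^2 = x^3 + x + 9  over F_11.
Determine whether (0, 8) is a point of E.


Check whether y^2 = x^3 + 1 x + 9 (mod 11) for (x, y) = (0, 8).
LHS: y^2 = 8^2 mod 11 = 9
RHS: x^3 + 1 x + 9 = 0^3 + 1*0 + 9 mod 11 = 9
LHS = RHS

Yes, on the curve


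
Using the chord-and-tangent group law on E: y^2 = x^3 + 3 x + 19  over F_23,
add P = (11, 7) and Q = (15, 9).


P != Q, so use the chord formula.
s = (y2 - y1) / (x2 - x1) = (2) / (4) mod 23 = 12
x3 = s^2 - x1 - x2 mod 23 = 12^2 - 11 - 15 = 3
y3 = s (x1 - x3) - y1 mod 23 = 12 * (11 - 3) - 7 = 20

P + Q = (3, 20)


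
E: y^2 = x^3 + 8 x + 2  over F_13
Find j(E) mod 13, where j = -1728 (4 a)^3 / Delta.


Delta = -16(4 a^3 + 27 b^2) mod 13 = 6
-1728 * (4 a)^3 = -1728 * (4*8)^3 mod 13 = 8
j = 8 * 6^(-1) mod 13 = 10

j = 10 (mod 13)


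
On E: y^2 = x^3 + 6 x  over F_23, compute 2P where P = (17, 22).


Doubling: s = (3 x1^2 + a) / (2 y1)
s = (3*17^2 + 6) / (2*22) mod 23 = 12
x3 = s^2 - 2 x1 mod 23 = 12^2 - 2*17 = 18
y3 = s (x1 - x3) - y1 mod 23 = 12 * (17 - 18) - 22 = 12

2P = (18, 12)


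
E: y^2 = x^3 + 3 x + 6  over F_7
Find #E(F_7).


For each x in F_7, count y with y^2 = x^3 + 3 x + 6 mod 7:
  x = 3: RHS = 0, y in [0]  -> 1 point(s)
  x = 6: RHS = 2, y in [3, 4]  -> 2 point(s)
Affine points: 3. Add the point at infinity: total = 4.

#E(F_7) = 4


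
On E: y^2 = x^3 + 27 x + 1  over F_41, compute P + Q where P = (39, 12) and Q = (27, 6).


P != Q, so use the chord formula.
s = (y2 - y1) / (x2 - x1) = (35) / (29) mod 41 = 21
x3 = s^2 - x1 - x2 mod 41 = 21^2 - 39 - 27 = 6
y3 = s (x1 - x3) - y1 mod 41 = 21 * (39 - 6) - 12 = 25

P + Q = (6, 25)


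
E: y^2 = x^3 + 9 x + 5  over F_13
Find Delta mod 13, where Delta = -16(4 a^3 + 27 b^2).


4 a^3 + 27 b^2 = 4*9^3 + 27*5^2 = 2916 + 675 = 3591
Delta = -16 * (3591) = -57456
Delta mod 13 = 4

Delta = 4 (mod 13)


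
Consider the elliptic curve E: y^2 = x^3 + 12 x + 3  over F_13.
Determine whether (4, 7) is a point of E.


Check whether y^2 = x^3 + 12 x + 3 (mod 13) for (x, y) = (4, 7).
LHS: y^2 = 7^2 mod 13 = 10
RHS: x^3 + 12 x + 3 = 4^3 + 12*4 + 3 mod 13 = 11
LHS != RHS

No, not on the curve


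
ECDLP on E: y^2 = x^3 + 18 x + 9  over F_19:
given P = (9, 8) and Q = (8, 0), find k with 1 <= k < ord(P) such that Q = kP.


Enumerate multiples of P until we hit Q = (8, 0):
  1P = (9, 8)
  2P = (8, 0)
Match found at i = 2.

k = 2


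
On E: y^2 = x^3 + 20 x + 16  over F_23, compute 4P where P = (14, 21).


k = 4 = 100_2 (binary, LSB first: 001)
Double-and-add from P = (14, 21):
  bit 0 = 0: acc unchanged = O
  bit 1 = 0: acc unchanged = O
  bit 2 = 1: acc = O + (11, 7) = (11, 7)

4P = (11, 7)


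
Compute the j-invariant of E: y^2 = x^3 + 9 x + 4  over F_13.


Delta = -16(4 a^3 + 27 b^2) mod 13 = 5
-1728 * (4 a)^3 = -1728 * (4*9)^3 mod 13 = 12
j = 12 * 5^(-1) mod 13 = 5

j = 5 (mod 13)


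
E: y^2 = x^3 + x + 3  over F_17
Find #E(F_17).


For each x in F_17, count y with y^2 = x^3 + 1 x + 3 mod 17:
  x = 2: RHS = 13, y in [8, 9]  -> 2 point(s)
  x = 3: RHS = 16, y in [4, 13]  -> 2 point(s)
  x = 6: RHS = 4, y in [2, 15]  -> 2 point(s)
  x = 7: RHS = 13, y in [8, 9]  -> 2 point(s)
  x = 8: RHS = 13, y in [8, 9]  -> 2 point(s)
  x = 11: RHS = 2, y in [6, 11]  -> 2 point(s)
  x = 12: RHS = 9, y in [3, 14]  -> 2 point(s)
  x = 16: RHS = 1, y in [1, 16]  -> 2 point(s)
Affine points: 16. Add the point at infinity: total = 17.

#E(F_17) = 17


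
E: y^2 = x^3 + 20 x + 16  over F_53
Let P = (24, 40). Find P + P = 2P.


Doubling: s = (3 x1^2 + a) / (2 y1)
s = (3*24^2 + 20) / (2*40) mod 53 = 51
x3 = s^2 - 2 x1 mod 53 = 51^2 - 2*24 = 9
y3 = s (x1 - x3) - y1 mod 53 = 51 * (24 - 9) - 40 = 36

2P = (9, 36)


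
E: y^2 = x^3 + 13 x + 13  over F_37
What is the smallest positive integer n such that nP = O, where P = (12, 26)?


Compute successive multiples of P until we hit O:
  1P = (12, 26)
  2P = (1, 29)
  3P = (36, 31)
  4P = (36, 6)
  5P = (1, 8)
  6P = (12, 11)
  7P = O

ord(P) = 7


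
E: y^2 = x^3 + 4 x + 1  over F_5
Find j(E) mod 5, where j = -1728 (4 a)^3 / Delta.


Delta = -16(4 a^3 + 27 b^2) mod 5 = 2
-1728 * (4 a)^3 = -1728 * (4*4)^3 mod 5 = 2
j = 2 * 2^(-1) mod 5 = 1

j = 1 (mod 5)


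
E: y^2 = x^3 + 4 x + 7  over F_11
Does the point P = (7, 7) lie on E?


Check whether y^2 = x^3 + 4 x + 7 (mod 11) for (x, y) = (7, 7).
LHS: y^2 = 7^2 mod 11 = 5
RHS: x^3 + 4 x + 7 = 7^3 + 4*7 + 7 mod 11 = 4
LHS != RHS

No, not on the curve


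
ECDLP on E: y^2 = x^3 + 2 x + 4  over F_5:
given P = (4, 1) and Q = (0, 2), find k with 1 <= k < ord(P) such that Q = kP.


Enumerate multiples of P until we hit Q = (0, 2):
  1P = (4, 1)
  2P = (2, 4)
  3P = (0, 3)
  4P = (0, 2)
Match found at i = 4.

k = 4


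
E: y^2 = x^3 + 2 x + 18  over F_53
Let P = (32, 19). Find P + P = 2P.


Doubling: s = (3 x1^2 + a) / (2 y1)
s = (3*32^2 + 2) / (2*19) mod 53 = 0
x3 = s^2 - 2 x1 mod 53 = 0^2 - 2*32 = 42
y3 = s (x1 - x3) - y1 mod 53 = 0 * (32 - 42) - 19 = 34

2P = (42, 34)


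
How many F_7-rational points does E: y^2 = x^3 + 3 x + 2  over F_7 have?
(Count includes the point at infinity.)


For each x in F_7, count y with y^2 = x^3 + 3 x + 2 mod 7:
  x = 0: RHS = 2, y in [3, 4]  -> 2 point(s)
  x = 2: RHS = 2, y in [3, 4]  -> 2 point(s)
  x = 4: RHS = 1, y in [1, 6]  -> 2 point(s)
  x = 5: RHS = 2, y in [3, 4]  -> 2 point(s)
Affine points: 8. Add the point at infinity: total = 9.

#E(F_7) = 9


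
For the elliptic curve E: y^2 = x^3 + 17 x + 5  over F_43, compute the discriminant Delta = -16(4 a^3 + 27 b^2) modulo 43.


4 a^3 + 27 b^2 = 4*17^3 + 27*5^2 = 19652 + 675 = 20327
Delta = -16 * (20327) = -325232
Delta mod 43 = 20

Delta = 20 (mod 43)


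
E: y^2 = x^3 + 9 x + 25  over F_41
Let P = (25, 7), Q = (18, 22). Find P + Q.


P != Q, so use the chord formula.
s = (y2 - y1) / (x2 - x1) = (15) / (34) mod 41 = 33
x3 = s^2 - x1 - x2 mod 41 = 33^2 - 25 - 18 = 21
y3 = s (x1 - x3) - y1 mod 41 = 33 * (25 - 21) - 7 = 2

P + Q = (21, 2)


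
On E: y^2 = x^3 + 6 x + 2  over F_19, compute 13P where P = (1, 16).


k = 13 = 1101_2 (binary, LSB first: 1011)
Double-and-add from P = (1, 16):
  bit 0 = 1: acc = O + (1, 16) = (1, 16)
  bit 1 = 0: acc unchanged = (1, 16)
  bit 2 = 1: acc = (1, 16) + (15, 3) = (9, 5)
  bit 3 = 1: acc = (9, 5) + (13, 15) = (8, 7)

13P = (8, 7)


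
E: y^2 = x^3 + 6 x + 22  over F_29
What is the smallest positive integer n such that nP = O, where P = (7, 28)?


Compute successive multiples of P until we hit O:
  1P = (7, 28)
  2P = (2, 10)
  3P = (26, 8)
  4P = (0, 15)
  5P = (0, 14)
  6P = (26, 21)
  7P = (2, 19)
  8P = (7, 1)
  ... (continuing to 9P)
  9P = O

ord(P) = 9


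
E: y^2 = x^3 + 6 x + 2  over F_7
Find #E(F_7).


For each x in F_7, count y with y^2 = x^3 + 6 x + 2 mod 7:
  x = 0: RHS = 2, y in [3, 4]  -> 2 point(s)
  x = 1: RHS = 2, y in [3, 4]  -> 2 point(s)
  x = 2: RHS = 1, y in [1, 6]  -> 2 point(s)
  x = 6: RHS = 2, y in [3, 4]  -> 2 point(s)
Affine points: 8. Add the point at infinity: total = 9.

#E(F_7) = 9


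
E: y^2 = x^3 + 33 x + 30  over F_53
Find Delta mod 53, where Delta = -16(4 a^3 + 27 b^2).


4 a^3 + 27 b^2 = 4*33^3 + 27*30^2 = 143748 + 24300 = 168048
Delta = -16 * (168048) = -2688768
Delta mod 53 = 28

Delta = 28 (mod 53)


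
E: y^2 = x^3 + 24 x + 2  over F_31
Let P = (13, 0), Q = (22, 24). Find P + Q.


P != Q, so use the chord formula.
s = (y2 - y1) / (x2 - x1) = (24) / (9) mod 31 = 13
x3 = s^2 - x1 - x2 mod 31 = 13^2 - 13 - 22 = 10
y3 = s (x1 - x3) - y1 mod 31 = 13 * (13 - 10) - 0 = 8

P + Q = (10, 8)


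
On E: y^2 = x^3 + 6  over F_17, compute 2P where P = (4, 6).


Doubling: s = (3 x1^2 + a) / (2 y1)
s = (3*4^2 + 0) / (2*6) mod 17 = 4
x3 = s^2 - 2 x1 mod 17 = 4^2 - 2*4 = 8
y3 = s (x1 - x3) - y1 mod 17 = 4 * (4 - 8) - 6 = 12

2P = (8, 12)


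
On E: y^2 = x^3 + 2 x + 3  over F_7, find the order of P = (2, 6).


Compute successive multiples of P until we hit O:
  1P = (2, 6)
  2P = (3, 1)
  3P = (6, 0)
  4P = (3, 6)
  5P = (2, 1)
  6P = O

ord(P) = 6


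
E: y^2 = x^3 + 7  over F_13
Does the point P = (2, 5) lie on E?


Check whether y^2 = x^3 + 0 x + 7 (mod 13) for (x, y) = (2, 5).
LHS: y^2 = 5^2 mod 13 = 12
RHS: x^3 + 0 x + 7 = 2^3 + 0*2 + 7 mod 13 = 2
LHS != RHS

No, not on the curve


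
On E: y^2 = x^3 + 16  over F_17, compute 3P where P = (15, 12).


k = 3 = 11_2 (binary, LSB first: 11)
Double-and-add from P = (15, 12):
  bit 0 = 1: acc = O + (15, 12) = (15, 12)
  bit 1 = 1: acc = (15, 12) + (0, 4) = (1, 0)

3P = (1, 0)


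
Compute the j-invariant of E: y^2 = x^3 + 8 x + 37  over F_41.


Delta = -16(4 a^3 + 27 b^2) mod 41 = 8
-1728 * (4 a)^3 = -1728 * (4*8)^3 mod 41 = 28
j = 28 * 8^(-1) mod 41 = 24

j = 24 (mod 41)


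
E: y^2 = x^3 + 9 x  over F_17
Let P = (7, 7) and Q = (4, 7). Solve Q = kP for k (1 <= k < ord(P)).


Enumerate multiples of P until we hit Q = (4, 7):
  1P = (7, 7)
  2P = (4, 7)
Match found at i = 2.

k = 2


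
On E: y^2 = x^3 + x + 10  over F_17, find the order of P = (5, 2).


Compute successive multiples of P until we hit O:
  1P = (5, 2)
  2P = (11, 3)
  3P = (10, 0)
  4P = (11, 14)
  5P = (5, 15)
  6P = O

ord(P) = 6


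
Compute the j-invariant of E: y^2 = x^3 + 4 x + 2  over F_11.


Delta = -16(4 a^3 + 27 b^2) mod 11 = 6
-1728 * (4 a)^3 = -1728 * (4*4)^3 mod 11 = 7
j = 7 * 6^(-1) mod 11 = 3

j = 3 (mod 11)


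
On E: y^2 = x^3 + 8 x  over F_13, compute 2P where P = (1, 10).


Doubling: s = (3 x1^2 + a) / (2 y1)
s = (3*1^2 + 8) / (2*10) mod 13 = 9
x3 = s^2 - 2 x1 mod 13 = 9^2 - 2*1 = 1
y3 = s (x1 - x3) - y1 mod 13 = 9 * (1 - 1) - 10 = 3

2P = (1, 3)


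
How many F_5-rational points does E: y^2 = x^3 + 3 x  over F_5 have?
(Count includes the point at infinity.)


For each x in F_5, count y with y^2 = x^3 + 3 x + 0 mod 5:
  x = 0: RHS = 0, y in [0]  -> 1 point(s)
  x = 1: RHS = 4, y in [2, 3]  -> 2 point(s)
  x = 2: RHS = 4, y in [2, 3]  -> 2 point(s)
  x = 3: RHS = 1, y in [1, 4]  -> 2 point(s)
  x = 4: RHS = 1, y in [1, 4]  -> 2 point(s)
Affine points: 9. Add the point at infinity: total = 10.

#E(F_5) = 10


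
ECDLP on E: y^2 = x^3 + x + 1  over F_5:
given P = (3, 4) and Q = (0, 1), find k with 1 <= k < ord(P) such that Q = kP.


Enumerate multiples of P until we hit Q = (0, 1):
  1P = (3, 4)
  2P = (0, 4)
  3P = (2, 1)
  4P = (4, 3)
  5P = (4, 2)
  6P = (2, 4)
  7P = (0, 1)
Match found at i = 7.

k = 7


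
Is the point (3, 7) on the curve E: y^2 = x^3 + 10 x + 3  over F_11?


Check whether y^2 = x^3 + 10 x + 3 (mod 11) for (x, y) = (3, 7).
LHS: y^2 = 7^2 mod 11 = 5
RHS: x^3 + 10 x + 3 = 3^3 + 10*3 + 3 mod 11 = 5
LHS = RHS

Yes, on the curve


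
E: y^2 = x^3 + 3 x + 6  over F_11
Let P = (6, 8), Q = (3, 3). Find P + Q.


P != Q, so use the chord formula.
s = (y2 - y1) / (x2 - x1) = (6) / (8) mod 11 = 9
x3 = s^2 - x1 - x2 mod 11 = 9^2 - 6 - 3 = 6
y3 = s (x1 - x3) - y1 mod 11 = 9 * (6 - 6) - 8 = 3

P + Q = (6, 3)


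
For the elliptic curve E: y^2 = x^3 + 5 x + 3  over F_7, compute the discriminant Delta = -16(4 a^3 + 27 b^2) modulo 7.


4 a^3 + 27 b^2 = 4*5^3 + 27*3^2 = 500 + 243 = 743
Delta = -16 * (743) = -11888
Delta mod 7 = 5

Delta = 5 (mod 7)


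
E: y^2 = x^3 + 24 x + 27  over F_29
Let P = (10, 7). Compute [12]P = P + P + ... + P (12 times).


k = 12 = 1100_2 (binary, LSB first: 0011)
Double-and-add from P = (10, 7):
  bit 0 = 0: acc unchanged = O
  bit 1 = 0: acc unchanged = O
  bit 2 = 1: acc = O + (7, 25) = (7, 25)
  bit 3 = 1: acc = (7, 25) + (2, 24) = (27, 0)

12P = (27, 0)


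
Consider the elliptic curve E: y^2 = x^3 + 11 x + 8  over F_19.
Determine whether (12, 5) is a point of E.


Check whether y^2 = x^3 + 11 x + 8 (mod 19) for (x, y) = (12, 5).
LHS: y^2 = 5^2 mod 19 = 6
RHS: x^3 + 11 x + 8 = 12^3 + 11*12 + 8 mod 19 = 6
LHS = RHS

Yes, on the curve


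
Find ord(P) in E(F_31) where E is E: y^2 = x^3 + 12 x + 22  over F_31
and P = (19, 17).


Compute successive multiples of P until we hit O:
  1P = (19, 17)
  2P = (11, 20)
  3P = (21, 7)
  4P = (16, 30)
  5P = (1, 29)
  6P = (8, 17)
  7P = (4, 14)
  8P = (13, 9)
  ... (continuing to 26P)
  26P = O

ord(P) = 26


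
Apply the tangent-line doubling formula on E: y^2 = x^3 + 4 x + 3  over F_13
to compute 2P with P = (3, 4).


Doubling: s = (3 x1^2 + a) / (2 y1)
s = (3*3^2 + 4) / (2*4) mod 13 = 12
x3 = s^2 - 2 x1 mod 13 = 12^2 - 2*3 = 8
y3 = s (x1 - x3) - y1 mod 13 = 12 * (3 - 8) - 4 = 1

2P = (8, 1)


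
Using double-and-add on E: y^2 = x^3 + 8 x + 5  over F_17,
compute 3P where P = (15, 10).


k = 3 = 11_2 (binary, LSB first: 11)
Double-and-add from P = (15, 10):
  bit 0 = 1: acc = O + (15, 10) = (15, 10)
  bit 1 = 1: acc = (15, 10) + (5, 0) = (15, 7)

3P = (15, 7)


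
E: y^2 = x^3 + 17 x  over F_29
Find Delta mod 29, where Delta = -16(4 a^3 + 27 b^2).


4 a^3 + 27 b^2 = 4*17^3 + 27*0^2 = 19652 + 0 = 19652
Delta = -16 * (19652) = -314432
Delta mod 29 = 15

Delta = 15 (mod 29)


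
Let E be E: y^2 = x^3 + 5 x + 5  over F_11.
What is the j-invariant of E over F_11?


Delta = -16(4 a^3 + 27 b^2) mod 11 = 10
-1728 * (4 a)^3 = -1728 * (4*5)^3 mod 11 = 8
j = 8 * 10^(-1) mod 11 = 3

j = 3 (mod 11)


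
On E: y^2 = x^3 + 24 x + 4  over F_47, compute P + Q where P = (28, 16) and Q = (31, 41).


P != Q, so use the chord formula.
s = (y2 - y1) / (x2 - x1) = (25) / (3) mod 47 = 24
x3 = s^2 - x1 - x2 mod 47 = 24^2 - 28 - 31 = 0
y3 = s (x1 - x3) - y1 mod 47 = 24 * (28 - 0) - 16 = 45

P + Q = (0, 45)


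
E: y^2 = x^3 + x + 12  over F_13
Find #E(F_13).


For each x in F_13, count y with y^2 = x^3 + 1 x + 12 mod 13:
  x = 0: RHS = 12, y in [5, 8]  -> 2 point(s)
  x = 1: RHS = 1, y in [1, 12]  -> 2 point(s)
  x = 2: RHS = 9, y in [3, 10]  -> 2 point(s)
  x = 3: RHS = 3, y in [4, 9]  -> 2 point(s)
  x = 5: RHS = 12, y in [5, 8]  -> 2 point(s)
  x = 6: RHS = 0, y in [0]  -> 1 point(s)
  x = 8: RHS = 12, y in [5, 8]  -> 2 point(s)
  x = 9: RHS = 9, y in [3, 10]  -> 2 point(s)
  x = 12: RHS = 10, y in [6, 7]  -> 2 point(s)
Affine points: 17. Add the point at infinity: total = 18.

#E(F_13) = 18
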